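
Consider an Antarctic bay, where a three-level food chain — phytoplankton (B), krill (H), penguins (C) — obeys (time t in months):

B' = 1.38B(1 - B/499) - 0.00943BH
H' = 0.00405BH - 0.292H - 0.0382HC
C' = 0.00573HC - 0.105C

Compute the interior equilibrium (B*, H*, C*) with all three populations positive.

B* ≈ 437, H* ≈ 18.3, C* ≈ 38.6

From dC/dt = 0: 0.00573H* = 0.105, so H* = 18.3.
From dB/dt = 0: 1.38(1 - B*/499) = 0.00943·18.3, giving B* = 499·(1 - 0.125) = 437.
From dH/dt = 0: 0.00405·437 - 0.292 = 0.0382C*, so C* = 1.48/0.0382 = 38.6.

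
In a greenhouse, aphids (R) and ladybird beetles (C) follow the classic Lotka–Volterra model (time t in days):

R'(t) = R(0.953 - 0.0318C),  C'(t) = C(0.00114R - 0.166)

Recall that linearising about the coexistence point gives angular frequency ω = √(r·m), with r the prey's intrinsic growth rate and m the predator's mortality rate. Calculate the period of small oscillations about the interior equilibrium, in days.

T ≈ 15.8 days

Here r = 0.953 and m = 0.166, so r·m = 0.158.
ω = √0.158 = 0.398 per day, hence T = 2π/ω ≈ 15.8 days.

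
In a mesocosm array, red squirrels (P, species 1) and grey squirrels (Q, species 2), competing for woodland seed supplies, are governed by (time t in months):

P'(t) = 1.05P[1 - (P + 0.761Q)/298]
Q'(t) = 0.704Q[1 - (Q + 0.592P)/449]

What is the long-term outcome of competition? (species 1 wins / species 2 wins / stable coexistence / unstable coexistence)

species 2 excludes species 1

Compare the nullcline intercepts: K1/α12 = 298/0.761 = 392 < K2 = 449; K2/α21 = 449/0.592 = 758 > K1 = 298.
Since the inequalities point opposite ways, species 2 can invade but species 1 cannot.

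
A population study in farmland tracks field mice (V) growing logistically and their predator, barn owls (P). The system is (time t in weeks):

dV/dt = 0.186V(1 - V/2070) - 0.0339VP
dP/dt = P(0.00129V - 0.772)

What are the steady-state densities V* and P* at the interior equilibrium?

V* ≈ 598, P* ≈ 3.9

From dP/dt = 0 with P > 0: 0.00129V* = 0.772, so V* = 598.
Substitute into dV/dt = 0: 0.186(1 - 598/2070) = 0.0339P*.
The bracket is 0.711, giving P* = 0.132/0.0339 = 3.9.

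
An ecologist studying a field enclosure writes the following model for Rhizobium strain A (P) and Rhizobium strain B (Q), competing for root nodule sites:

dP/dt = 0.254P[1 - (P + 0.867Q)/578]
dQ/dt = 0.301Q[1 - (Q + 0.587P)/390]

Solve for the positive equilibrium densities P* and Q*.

P* ≈ 488, Q* ≈ 103

Setting both brackets to zero gives the nullclines P + 0.867Q = 578 and 0.587P + Q = 390.
Substituting Q = 390 - 0.587P into the first: P(1 - 0.867·0.587) = 578 - 0.867·390.
So P* = 240/0.491 = 488, and then Q* = 390 - 0.587·488 = 103.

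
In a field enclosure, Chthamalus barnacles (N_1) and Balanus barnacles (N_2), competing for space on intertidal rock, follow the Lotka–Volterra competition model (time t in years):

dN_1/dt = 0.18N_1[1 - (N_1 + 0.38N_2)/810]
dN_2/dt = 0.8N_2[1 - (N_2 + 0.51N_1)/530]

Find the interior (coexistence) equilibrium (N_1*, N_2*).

N_1* ≈ 755, N_2* ≈ 145

Setting both brackets to zero gives the nullclines N_1 + 0.38N_2 = 810 and 0.51N_1 + N_2 = 530.
Substituting N_2 = 530 - 0.51N_1 into the first: N_1(1 - 0.38·0.51) = 810 - 0.38·530.
So N_1* = 609/0.806 = 755, and then N_2* = 530 - 0.51·755 = 145.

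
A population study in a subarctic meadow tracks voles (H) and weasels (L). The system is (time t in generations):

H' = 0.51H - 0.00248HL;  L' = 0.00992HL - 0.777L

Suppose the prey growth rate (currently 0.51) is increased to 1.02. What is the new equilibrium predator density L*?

L* ≈ 411

At the interior fixed point, setting dH/dt = 0 with H > 0 fixes L* = (prey growth rate)/(HL coefficient) — independent of the other coefficients.
With the change, L* = 1.02/0.00248 = 411; it rises from 206.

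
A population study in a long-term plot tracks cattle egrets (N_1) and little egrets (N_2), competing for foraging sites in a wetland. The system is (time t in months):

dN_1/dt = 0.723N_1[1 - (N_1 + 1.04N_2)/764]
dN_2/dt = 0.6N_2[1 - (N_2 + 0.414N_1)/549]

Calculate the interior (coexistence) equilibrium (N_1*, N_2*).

N_1* ≈ 339, N_2* ≈ 409

Setting both brackets to zero gives the nullclines N_1 + 1.04N_2 = 764 and 0.414N_1 + N_2 = 549.
Substituting N_2 = 549 - 0.414N_1 into the first: N_1(1 - 1.04·0.414) = 764 - 1.04·549.
So N_1* = 193/0.569 = 339, and then N_2* = 549 - 0.414·339 = 409.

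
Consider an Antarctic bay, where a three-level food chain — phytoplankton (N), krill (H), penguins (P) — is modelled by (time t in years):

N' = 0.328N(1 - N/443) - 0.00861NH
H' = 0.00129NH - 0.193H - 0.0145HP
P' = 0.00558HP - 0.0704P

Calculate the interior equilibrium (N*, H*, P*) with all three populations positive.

N* ≈ 296, H* ≈ 12.6, P* ≈ 13

From dP/dt = 0: 0.00558H* = 0.0704, so H* = 12.6.
From dN/dt = 0: 0.328(1 - N*/443) = 0.00861·12.6, giving N* = 443·(1 - 0.331) = 296.
From dH/dt = 0: 0.00129·296 - 0.193 = 0.0145P*, so P* = 0.189/0.0145 = 13.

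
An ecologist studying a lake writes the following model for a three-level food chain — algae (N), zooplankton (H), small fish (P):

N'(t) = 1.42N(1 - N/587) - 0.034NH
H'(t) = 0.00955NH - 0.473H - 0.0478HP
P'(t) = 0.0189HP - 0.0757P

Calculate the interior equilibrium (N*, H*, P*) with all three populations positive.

From dP/dt = 0: 0.0189H* = 0.0757, so H* = 4.01.
From dN/dt = 0: 1.42(1 - N*/587) = 0.034·4.01, giving N* = 587·(1 - 0.0959) = 531.
From dH/dt = 0: 0.00955·531 - 0.473 = 0.0478P*, so P* = 4.6/0.0478 = 96.1.

N* ≈ 531, H* ≈ 4.01, P* ≈ 96.1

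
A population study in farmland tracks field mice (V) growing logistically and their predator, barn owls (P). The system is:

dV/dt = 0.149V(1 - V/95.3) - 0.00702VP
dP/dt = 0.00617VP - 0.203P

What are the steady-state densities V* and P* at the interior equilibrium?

V* ≈ 32.9, P* ≈ 13.9

From dP/dt = 0 with P > 0: 0.00617V* = 0.203, so V* = 32.9.
Substitute into dV/dt = 0: 0.149(1 - 32.9/95.3) = 0.00702P*.
The bracket is 0.655, giving P* = 0.0976/0.00702 = 13.9.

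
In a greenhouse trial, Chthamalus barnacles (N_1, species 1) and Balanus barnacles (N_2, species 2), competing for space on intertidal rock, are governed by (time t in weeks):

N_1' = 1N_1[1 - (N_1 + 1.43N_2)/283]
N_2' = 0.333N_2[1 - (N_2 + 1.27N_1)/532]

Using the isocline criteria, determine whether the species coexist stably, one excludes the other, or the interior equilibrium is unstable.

species 2 excludes species 1

Compare the nullcline intercepts: K1/α12 = 283/1.43 = 198 < K2 = 532; K2/α21 = 532/1.27 = 419 > K1 = 283.
Since the inequalities point opposite ways, species 2 can invade but species 1 cannot.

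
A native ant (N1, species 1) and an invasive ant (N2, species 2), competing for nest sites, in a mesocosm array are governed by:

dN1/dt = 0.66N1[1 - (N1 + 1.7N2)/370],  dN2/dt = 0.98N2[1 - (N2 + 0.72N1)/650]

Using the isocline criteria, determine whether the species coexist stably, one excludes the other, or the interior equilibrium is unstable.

species 2 excludes species 1

Compare the nullcline intercepts: K1/α12 = 370/1.7 = 218 < K2 = 650; K2/α21 = 650/0.72 = 903 > K1 = 370.
Since the inequalities point opposite ways, species 2 can invade but species 1 cannot.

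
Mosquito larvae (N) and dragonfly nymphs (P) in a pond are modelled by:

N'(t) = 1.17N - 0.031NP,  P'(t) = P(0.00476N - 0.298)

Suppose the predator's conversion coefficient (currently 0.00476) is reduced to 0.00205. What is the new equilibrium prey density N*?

N* ≈ 145

At the interior fixed point, setting dP/dt = 0 with P > 0 fixes N* = (predator death rate)/(NP coefficient) — independent of the other coefficients.
With the change, N* = 0.298/0.00205 = 145; it rises from 62.6.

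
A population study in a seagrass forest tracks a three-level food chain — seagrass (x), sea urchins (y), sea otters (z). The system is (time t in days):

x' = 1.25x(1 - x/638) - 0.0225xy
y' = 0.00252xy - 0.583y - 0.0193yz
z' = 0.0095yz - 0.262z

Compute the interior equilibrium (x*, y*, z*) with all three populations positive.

From dz/dt = 0: 0.0095y* = 0.262, so y* = 27.6.
From dx/dt = 0: 1.25(1 - x*/638) = 0.0225·27.6, giving x* = 638·(1 - 0.496) = 321.
From dy/dt = 0: 0.00252·321 - 0.583 = 0.0193z*, so z* = 0.227/0.0193 = 11.7.

x* ≈ 321, y* ≈ 27.6, z* ≈ 11.7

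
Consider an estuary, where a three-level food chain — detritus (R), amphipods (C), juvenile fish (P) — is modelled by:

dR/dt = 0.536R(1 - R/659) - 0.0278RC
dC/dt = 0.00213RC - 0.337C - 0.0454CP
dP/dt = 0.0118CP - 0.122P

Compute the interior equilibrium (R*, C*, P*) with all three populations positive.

From dP/dt = 0: 0.0118C* = 0.122, so C* = 10.3.
From dR/dt = 0: 0.536(1 - R*/659) = 0.0278·10.3, giving R* = 659·(1 - 0.536) = 306.
From dC/dt = 0: 0.00213·306 - 0.337 = 0.0454P*, so P* = 0.314/0.0454 = 6.92.

R* ≈ 306, C* ≈ 10.3, P* ≈ 6.92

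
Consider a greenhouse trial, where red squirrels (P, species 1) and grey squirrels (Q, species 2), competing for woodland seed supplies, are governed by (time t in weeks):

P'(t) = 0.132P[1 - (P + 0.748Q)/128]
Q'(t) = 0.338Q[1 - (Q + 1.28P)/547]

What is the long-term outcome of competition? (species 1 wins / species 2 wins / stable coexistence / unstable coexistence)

species 2 excludes species 1

Compare the nullcline intercepts: K1/α12 = 128/0.748 = 171 < K2 = 547; K2/α21 = 547/1.28 = 427 > K1 = 128.
Since the inequalities point opposite ways, species 2 can invade but species 1 cannot.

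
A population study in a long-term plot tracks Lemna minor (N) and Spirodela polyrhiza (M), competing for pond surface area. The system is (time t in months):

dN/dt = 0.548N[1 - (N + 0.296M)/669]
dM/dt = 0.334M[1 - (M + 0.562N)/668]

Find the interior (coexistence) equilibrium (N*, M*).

N* ≈ 565, M* ≈ 350

Setting both brackets to zero gives the nullclines N + 0.296M = 669 and 0.562N + M = 668.
Substituting M = 668 - 0.562N into the first: N(1 - 0.296·0.562) = 669 - 0.296·668.
So N* = 471/0.834 = 565, and then M* = 668 - 0.562·565 = 350.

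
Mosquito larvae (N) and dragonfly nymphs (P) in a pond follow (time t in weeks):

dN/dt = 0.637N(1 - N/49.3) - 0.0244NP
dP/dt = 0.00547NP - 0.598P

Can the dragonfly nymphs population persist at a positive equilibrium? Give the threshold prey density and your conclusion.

The predator equation gives dP/dt > 0 only when N > 0.598/0.00547 = 109.
Without the predator, N → K = 49.3. Since 49.3 < 109, the predator cannot invade.

Threshold N = 109; K < 109, so no, the predator goes extinct.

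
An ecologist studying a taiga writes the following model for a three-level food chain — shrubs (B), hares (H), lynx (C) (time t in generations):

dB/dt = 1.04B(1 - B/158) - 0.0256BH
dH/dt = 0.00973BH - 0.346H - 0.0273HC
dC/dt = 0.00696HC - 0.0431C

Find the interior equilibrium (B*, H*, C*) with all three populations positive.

From dC/dt = 0: 0.00696H* = 0.0431, so H* = 6.19.
From dB/dt = 0: 1.04(1 - B*/158) = 0.0256·6.19, giving B* = 158·(1 - 0.152) = 134.
From dH/dt = 0: 0.00973·134 - 0.346 = 0.0273C*, so C* = 0.957/0.0273 = 35.1.

B* ≈ 134, H* ≈ 6.19, C* ≈ 35.1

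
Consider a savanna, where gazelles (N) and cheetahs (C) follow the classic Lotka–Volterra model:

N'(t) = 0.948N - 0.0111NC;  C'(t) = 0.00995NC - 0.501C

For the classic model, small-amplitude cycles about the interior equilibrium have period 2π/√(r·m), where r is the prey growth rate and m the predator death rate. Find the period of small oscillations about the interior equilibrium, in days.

Here r = 0.948 and m = 0.501, so r·m = 0.475.
ω = √0.475 = 0.689 per day, hence T = 2π/ω ≈ 9.12 days.

T ≈ 9.12 days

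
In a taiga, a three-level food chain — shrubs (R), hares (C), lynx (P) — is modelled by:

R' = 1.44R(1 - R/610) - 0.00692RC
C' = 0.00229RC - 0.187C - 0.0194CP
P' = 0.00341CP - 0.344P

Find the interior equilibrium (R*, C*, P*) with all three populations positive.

From dP/dt = 0: 0.00341C* = 0.344, so C* = 101.
From dR/dt = 0: 1.44(1 - R*/610) = 0.00692·101, giving R* = 610·(1 - 0.485) = 314.
From dC/dt = 0: 0.00229·314 - 0.187 = 0.0194P*, so P* = 0.533/0.0194 = 27.5.

R* ≈ 314, C* ≈ 101, P* ≈ 27.5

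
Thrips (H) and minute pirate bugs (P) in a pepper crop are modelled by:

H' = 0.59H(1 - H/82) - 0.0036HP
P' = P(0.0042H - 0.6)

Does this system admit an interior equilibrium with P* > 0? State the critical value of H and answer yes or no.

Threshold H = 143; K < 143, so no, the predator goes extinct.

The predator equation gives dP/dt > 0 only when H > 0.6/0.0042 = 143.
Without the predator, H → K = 82. Since 82 < 143, the predator cannot invade.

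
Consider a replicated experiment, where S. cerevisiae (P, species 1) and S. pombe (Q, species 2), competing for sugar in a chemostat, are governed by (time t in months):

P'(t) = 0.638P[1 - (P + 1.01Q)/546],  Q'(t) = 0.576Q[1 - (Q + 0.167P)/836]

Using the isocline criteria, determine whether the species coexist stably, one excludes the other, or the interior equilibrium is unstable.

species 2 excludes species 1

Compare the nullcline intercepts: K1/α12 = 546/1.01 = 541 < K2 = 836; K2/α21 = 836/0.167 = 5010 > K1 = 546.
Since the inequalities point opposite ways, species 2 can invade but species 1 cannot.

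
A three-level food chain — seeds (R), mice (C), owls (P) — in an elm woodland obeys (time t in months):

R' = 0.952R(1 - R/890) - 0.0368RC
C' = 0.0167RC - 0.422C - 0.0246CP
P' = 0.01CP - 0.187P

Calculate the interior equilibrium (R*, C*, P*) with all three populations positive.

From dP/dt = 0: 0.01C* = 0.187, so C* = 18.7.
From dR/dt = 0: 0.952(1 - R*/890) = 0.0368·18.7, giving R* = 890·(1 - 0.723) = 247.
From dC/dt = 0: 0.0167·247 - 0.422 = 0.0246P*, so P* = 3.7/0.0246 = 150.

R* ≈ 247, C* ≈ 18.7, P* ≈ 150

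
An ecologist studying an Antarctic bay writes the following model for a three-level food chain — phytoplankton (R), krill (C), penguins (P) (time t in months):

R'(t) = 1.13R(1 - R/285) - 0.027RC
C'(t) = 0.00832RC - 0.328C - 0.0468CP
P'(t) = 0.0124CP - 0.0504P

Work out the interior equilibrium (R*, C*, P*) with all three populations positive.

From dP/dt = 0: 0.0124C* = 0.0504, so C* = 4.06.
From dR/dt = 0: 1.13(1 - R*/285) = 0.027·4.06, giving R* = 285·(1 - 0.0971) = 257.
From dC/dt = 0: 0.00832·257 - 0.328 = 0.0468P*, so P* = 1.81/0.0468 = 38.7.

R* ≈ 257, C* ≈ 4.06, P* ≈ 38.7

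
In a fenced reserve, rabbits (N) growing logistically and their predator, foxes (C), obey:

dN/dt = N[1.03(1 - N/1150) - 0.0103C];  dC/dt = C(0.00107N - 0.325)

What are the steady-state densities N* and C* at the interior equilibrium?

N* ≈ 304, C* ≈ 73.6

From dC/dt = 0 with C > 0: 0.00107N* = 0.325, so N* = 304.
Substitute into dN/dt = 0: 1.03(1 - 304/1150) = 0.0103C*.
The bracket is 0.736, giving C* = 0.758/0.0103 = 73.6.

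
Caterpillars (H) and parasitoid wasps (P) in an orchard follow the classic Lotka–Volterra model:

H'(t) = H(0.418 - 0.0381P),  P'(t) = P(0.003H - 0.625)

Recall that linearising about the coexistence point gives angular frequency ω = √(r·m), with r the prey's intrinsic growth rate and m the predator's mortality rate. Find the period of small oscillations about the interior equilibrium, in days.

Here r = 0.418 and m = 0.625, so r·m = 0.261.
ω = √0.261 = 0.511 per day, hence T = 2π/ω ≈ 12.3 days.

T ≈ 12.3 days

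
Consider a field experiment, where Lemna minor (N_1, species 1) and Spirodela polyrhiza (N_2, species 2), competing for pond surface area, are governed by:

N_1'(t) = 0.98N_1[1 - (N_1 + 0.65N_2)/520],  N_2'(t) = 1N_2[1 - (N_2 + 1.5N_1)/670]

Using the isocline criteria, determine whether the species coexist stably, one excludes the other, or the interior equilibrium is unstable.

Compare the nullcline intercepts: K1/α12 = 520/0.65 = 800 > K2 = 670; K2/α21 = 670/1.5 = 447 < K1 = 520.
Since the inequalities point opposite ways, species 1 can invade but species 2 cannot.

species 1 excludes species 2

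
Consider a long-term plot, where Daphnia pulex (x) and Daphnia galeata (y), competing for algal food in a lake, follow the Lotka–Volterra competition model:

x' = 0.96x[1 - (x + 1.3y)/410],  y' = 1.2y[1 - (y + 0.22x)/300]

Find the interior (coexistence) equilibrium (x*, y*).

Setting both brackets to zero gives the nullclines x + 1.3y = 410 and 0.22x + y = 300.
Substituting y = 300 - 0.22x into the first: x(1 - 1.3·0.22) = 410 - 1.3·300.
So x* = 20/0.714 = 28, and then y* = 300 - 0.22·28 = 294.

x* ≈ 28, y* ≈ 294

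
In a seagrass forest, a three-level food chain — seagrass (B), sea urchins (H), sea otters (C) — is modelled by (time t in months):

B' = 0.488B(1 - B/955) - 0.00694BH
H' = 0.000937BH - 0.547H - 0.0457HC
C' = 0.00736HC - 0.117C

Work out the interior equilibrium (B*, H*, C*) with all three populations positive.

From dC/dt = 0: 0.00736H* = 0.117, so H* = 15.9.
From dB/dt = 0: 0.488(1 - B*/955) = 0.00694·15.9, giving B* = 955·(1 - 0.226) = 739.
From dH/dt = 0: 0.000937·739 - 0.547 = 0.0457C*, so C* = 0.146/0.0457 = 3.18.

B* ≈ 739, H* ≈ 15.9, C* ≈ 3.18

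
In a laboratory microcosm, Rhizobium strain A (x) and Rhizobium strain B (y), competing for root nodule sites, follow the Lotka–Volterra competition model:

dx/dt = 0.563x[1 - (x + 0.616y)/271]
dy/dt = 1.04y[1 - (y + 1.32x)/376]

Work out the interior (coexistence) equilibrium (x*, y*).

x* ≈ 211, y* ≈ 97.8

Setting both brackets to zero gives the nullclines x + 0.616y = 271 and 1.32x + y = 376.
Substituting y = 376 - 1.32x into the first: x(1 - 0.616·1.32) = 271 - 0.616·376.
So x* = 39.4/0.187 = 211, and then y* = 376 - 1.32·211 = 97.8.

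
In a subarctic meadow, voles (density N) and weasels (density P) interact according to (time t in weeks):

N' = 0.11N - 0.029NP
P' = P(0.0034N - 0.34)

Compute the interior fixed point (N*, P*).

Set dP/dt = 0 with P > 0: 0.0034N - 0.34 = 0, so N* = 0.34/0.0034 = 100.
Set dN/dt = 0 with N > 0: 0.11 - 0.029P = 0, so P* = 0.11/0.029 = 3.79.

N* ≈ 100, P* ≈ 3.79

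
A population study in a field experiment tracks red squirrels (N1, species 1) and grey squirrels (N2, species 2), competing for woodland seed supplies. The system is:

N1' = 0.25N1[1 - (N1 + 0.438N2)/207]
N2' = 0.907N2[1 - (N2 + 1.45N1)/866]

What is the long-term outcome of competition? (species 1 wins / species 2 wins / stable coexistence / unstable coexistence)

Compare the nullcline intercepts: K1/α12 = 207/0.438 = 473 < K2 = 866; K2/α21 = 866/1.45 = 597 > K1 = 207.
Since the inequalities point opposite ways, species 2 can invade but species 1 cannot.

species 2 excludes species 1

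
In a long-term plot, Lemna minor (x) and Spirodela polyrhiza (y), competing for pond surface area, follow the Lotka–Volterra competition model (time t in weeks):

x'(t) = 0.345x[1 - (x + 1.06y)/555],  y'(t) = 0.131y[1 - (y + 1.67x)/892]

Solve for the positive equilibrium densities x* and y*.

x* ≈ 507, y* ≈ 45.2

Setting both brackets to zero gives the nullclines x + 1.06y = 555 and 1.67x + y = 892.
Substituting y = 892 - 1.67x into the first: x(1 - 1.06·1.67) = 555 - 1.06·892.
So x* = -391/-0.77 = 507, and then y* = 892 - 1.67·507 = 45.2.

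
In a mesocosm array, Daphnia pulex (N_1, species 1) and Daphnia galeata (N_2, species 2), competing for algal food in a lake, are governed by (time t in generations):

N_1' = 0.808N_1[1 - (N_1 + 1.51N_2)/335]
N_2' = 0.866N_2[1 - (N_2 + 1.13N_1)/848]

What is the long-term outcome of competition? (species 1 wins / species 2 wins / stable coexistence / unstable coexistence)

species 2 excludes species 1

Compare the nullcline intercepts: K1/α12 = 335/1.51 = 222 < K2 = 848; K2/α21 = 848/1.13 = 750 > K1 = 335.
Since the inequalities point opposite ways, species 2 can invade but species 1 cannot.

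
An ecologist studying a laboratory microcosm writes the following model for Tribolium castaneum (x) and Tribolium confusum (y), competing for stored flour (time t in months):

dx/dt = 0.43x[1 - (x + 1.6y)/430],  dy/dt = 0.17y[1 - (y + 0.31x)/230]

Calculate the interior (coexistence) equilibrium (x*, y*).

Setting both brackets to zero gives the nullclines x + 1.6y = 430 and 0.31x + y = 230.
Substituting y = 230 - 0.31x into the first: x(1 - 1.6·0.31) = 430 - 1.6·230.
So x* = 62/0.504 = 123, and then y* = 230 - 0.31·123 = 192.

x* ≈ 123, y* ≈ 192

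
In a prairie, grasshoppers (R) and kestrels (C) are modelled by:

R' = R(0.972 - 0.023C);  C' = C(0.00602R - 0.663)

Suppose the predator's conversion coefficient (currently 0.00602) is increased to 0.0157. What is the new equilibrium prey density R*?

At the interior fixed point, setting dC/dt = 0 with C > 0 fixes R* = (predator death rate)/(RC coefficient) — independent of the other coefficients.
With the change, R* = 0.663/0.0157 = 42.2; it falls from 110.

R* ≈ 42.2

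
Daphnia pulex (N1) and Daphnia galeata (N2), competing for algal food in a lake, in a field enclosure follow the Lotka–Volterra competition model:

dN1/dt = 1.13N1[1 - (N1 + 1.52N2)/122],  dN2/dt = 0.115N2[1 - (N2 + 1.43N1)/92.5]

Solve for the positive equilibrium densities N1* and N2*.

N1* ≈ 15.8, N2* ≈ 69.8

Setting both brackets to zero gives the nullclines N1 + 1.52N2 = 122 and 1.43N1 + N2 = 92.5.
Substituting N2 = 92.5 - 1.43N1 into the first: N1(1 - 1.52·1.43) = 122 - 1.52·92.5.
So N1* = -18.6/-1.17 = 15.8, and then N2* = 92.5 - 1.43·15.8 = 69.8.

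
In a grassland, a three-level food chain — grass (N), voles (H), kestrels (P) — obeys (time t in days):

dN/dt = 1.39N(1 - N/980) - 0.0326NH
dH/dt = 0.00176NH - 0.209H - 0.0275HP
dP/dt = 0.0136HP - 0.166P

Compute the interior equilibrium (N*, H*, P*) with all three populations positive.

N* ≈ 699, H* ≈ 12.2, P* ≈ 37.2

From dP/dt = 0: 0.0136H* = 0.166, so H* = 12.2.
From dN/dt = 0: 1.39(1 - N*/980) = 0.0326·12.2, giving N* = 980·(1 - 0.286) = 699.
From dH/dt = 0: 0.00176·699 - 0.209 = 0.0275P*, so P* = 1.02/0.0275 = 37.2.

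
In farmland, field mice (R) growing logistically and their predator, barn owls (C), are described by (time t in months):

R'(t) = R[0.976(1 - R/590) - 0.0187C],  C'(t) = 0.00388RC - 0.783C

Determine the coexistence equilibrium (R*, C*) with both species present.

From dC/dt = 0 with C > 0: 0.00388R* = 0.783, so R* = 202.
Substitute into dR/dt = 0: 0.976(1 - 202/590) = 0.0187C*.
The bracket is 0.658, giving C* = 0.642/0.0187 = 34.3.

R* ≈ 202, C* ≈ 34.3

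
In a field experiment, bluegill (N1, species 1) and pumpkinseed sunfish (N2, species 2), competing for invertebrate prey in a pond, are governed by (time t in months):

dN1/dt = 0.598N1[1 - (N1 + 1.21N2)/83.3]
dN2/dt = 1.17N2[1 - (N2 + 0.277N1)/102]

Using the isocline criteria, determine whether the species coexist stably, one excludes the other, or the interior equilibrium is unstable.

Compare the nullcline intercepts: K1/α12 = 83.3/1.21 = 68.8 < K2 = 102; K2/α21 = 102/0.277 = 368 > K1 = 83.3.
Since the inequalities point opposite ways, species 2 can invade but species 1 cannot.

species 2 excludes species 1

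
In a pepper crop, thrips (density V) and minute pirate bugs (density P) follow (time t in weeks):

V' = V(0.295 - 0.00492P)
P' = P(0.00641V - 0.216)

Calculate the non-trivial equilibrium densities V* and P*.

Set dP/dt = 0 with P > 0: 0.00641V - 0.216 = 0, so V* = 0.216/0.00641 = 33.7.
Set dV/dt = 0 with V > 0: 0.295 - 0.00492P = 0, so P* = 0.295/0.00492 = 60.

V* ≈ 33.7, P* ≈ 60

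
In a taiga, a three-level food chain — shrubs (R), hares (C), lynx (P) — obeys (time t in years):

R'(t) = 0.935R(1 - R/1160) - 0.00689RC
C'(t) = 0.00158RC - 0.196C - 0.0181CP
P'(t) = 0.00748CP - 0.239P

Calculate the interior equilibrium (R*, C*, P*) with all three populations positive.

R* ≈ 887, C* ≈ 32, P* ≈ 66.6

From dP/dt = 0: 0.00748C* = 0.239, so C* = 32.
From dR/dt = 0: 0.935(1 - R*/1160) = 0.00689·32, giving R* = 1160·(1 - 0.235) = 887.
From dC/dt = 0: 0.00158·887 - 0.196 = 0.0181P*, so P* = 1.21/0.0181 = 66.6.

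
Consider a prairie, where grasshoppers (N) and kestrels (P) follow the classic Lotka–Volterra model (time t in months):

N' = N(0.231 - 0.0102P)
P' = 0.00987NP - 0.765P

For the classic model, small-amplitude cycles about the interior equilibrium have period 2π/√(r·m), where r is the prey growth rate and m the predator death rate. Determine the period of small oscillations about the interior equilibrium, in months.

Here r = 0.231 and m = 0.765, so r·m = 0.177.
ω = √0.177 = 0.42 per month, hence T = 2π/ω ≈ 14.9 months.

T ≈ 14.9 months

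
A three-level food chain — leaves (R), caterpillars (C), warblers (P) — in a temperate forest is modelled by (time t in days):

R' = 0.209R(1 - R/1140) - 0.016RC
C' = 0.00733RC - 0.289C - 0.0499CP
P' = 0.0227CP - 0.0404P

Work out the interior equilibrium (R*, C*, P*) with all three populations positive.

R* ≈ 985, C* ≈ 1.78, P* ≈ 139

From dP/dt = 0: 0.0227C* = 0.0404, so C* = 1.78.
From dR/dt = 0: 0.209(1 - R*/1140) = 0.016·1.78, giving R* = 1140·(1 - 0.136) = 985.
From dC/dt = 0: 0.00733·985 - 0.289 = 0.0499P*, so P* = 6.93/0.0499 = 139.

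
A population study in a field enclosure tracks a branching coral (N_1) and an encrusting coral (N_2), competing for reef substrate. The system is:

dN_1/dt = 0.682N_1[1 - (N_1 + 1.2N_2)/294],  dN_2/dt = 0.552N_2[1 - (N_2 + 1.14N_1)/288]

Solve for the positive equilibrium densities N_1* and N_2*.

N_1* ≈ 140, N_2* ≈ 128

Setting both brackets to zero gives the nullclines N_1 + 1.2N_2 = 294 and 1.14N_1 + N_2 = 288.
Substituting N_2 = 288 - 1.14N_1 into the first: N_1(1 - 1.2·1.14) = 294 - 1.2·288.
So N_1* = -51.6/-0.368 = 140, and then N_2* = 288 - 1.14·140 = 128.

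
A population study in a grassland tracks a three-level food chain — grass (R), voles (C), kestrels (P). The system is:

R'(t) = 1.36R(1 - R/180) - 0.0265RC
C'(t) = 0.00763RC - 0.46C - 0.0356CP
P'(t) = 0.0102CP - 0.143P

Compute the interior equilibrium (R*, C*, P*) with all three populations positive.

From dP/dt = 0: 0.0102C* = 0.143, so C* = 14.
From dR/dt = 0: 1.36(1 - R*/180) = 0.0265·14, giving R* = 180·(1 - 0.273) = 131.
From dC/dt = 0: 0.00763·131 - 0.46 = 0.0356P*, so P* = 0.538/0.0356 = 15.1.

R* ≈ 131, C* ≈ 14, P* ≈ 15.1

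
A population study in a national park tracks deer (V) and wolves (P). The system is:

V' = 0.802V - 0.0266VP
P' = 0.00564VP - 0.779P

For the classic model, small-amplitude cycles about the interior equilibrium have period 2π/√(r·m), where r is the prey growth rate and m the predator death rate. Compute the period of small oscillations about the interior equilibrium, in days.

Here r = 0.802 and m = 0.779, so r·m = 0.625.
ω = √0.625 = 0.79 per day, hence T = 2π/ω ≈ 7.95 days.

T ≈ 7.95 days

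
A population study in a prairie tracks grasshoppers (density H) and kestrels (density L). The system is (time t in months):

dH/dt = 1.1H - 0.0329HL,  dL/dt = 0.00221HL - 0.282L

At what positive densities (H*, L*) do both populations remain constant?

Set dL/dt = 0 with L > 0: 0.00221H - 0.282 = 0, so H* = 0.282/0.00221 = 128.
Set dH/dt = 0 with H > 0: 1.1 - 0.0329L = 0, so L* = 1.1/0.0329 = 33.4.

H* ≈ 128, L* ≈ 33.4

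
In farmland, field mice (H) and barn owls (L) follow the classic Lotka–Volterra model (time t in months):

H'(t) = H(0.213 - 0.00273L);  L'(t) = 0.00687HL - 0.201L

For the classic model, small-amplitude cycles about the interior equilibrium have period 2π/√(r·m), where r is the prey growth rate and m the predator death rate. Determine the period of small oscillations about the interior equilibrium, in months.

Here r = 0.213 and m = 0.201, so r·m = 0.0428.
ω = √0.0428 = 0.207 per month, hence T = 2π/ω ≈ 30.4 months.

T ≈ 30.4 months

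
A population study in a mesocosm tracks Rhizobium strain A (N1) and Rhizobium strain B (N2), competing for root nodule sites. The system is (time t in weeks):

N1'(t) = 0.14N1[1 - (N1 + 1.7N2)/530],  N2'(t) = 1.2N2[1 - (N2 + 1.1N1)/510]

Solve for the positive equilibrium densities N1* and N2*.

N1* ≈ 387, N2* ≈ 83.9

Setting both brackets to zero gives the nullclines N1 + 1.7N2 = 530 and 1.1N1 + N2 = 510.
Substituting N2 = 510 - 1.1N1 into the first: N1(1 - 1.7·1.1) = 530 - 1.7·510.
So N1* = -337/-0.87 = 387, and then N2* = 510 - 1.1·387 = 83.9.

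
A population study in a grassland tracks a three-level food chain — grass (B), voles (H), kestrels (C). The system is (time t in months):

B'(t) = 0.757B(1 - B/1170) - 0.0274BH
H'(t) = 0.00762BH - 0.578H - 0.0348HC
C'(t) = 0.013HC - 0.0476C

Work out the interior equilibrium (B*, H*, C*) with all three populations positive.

From dC/dt = 0: 0.013H* = 0.0476, so H* = 3.66.
From dB/dt = 0: 0.757(1 - B*/1170) = 0.0274·3.66, giving B* = 1170·(1 - 0.133) = 1010.
From dH/dt = 0: 0.00762·1010 - 0.578 = 0.0348C*, so C* = 7.16/0.0348 = 206.

B* ≈ 1010, H* ≈ 3.66, C* ≈ 206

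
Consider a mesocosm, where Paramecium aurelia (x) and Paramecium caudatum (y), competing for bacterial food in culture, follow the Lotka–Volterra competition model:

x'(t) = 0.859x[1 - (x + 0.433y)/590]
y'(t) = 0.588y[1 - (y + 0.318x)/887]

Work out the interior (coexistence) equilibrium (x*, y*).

x* ≈ 239, y* ≈ 811

Setting both brackets to zero gives the nullclines x + 0.433y = 590 and 0.318x + y = 887.
Substituting y = 887 - 0.318x into the first: x(1 - 0.433·0.318) = 590 - 0.433·887.
So x* = 206/0.862 = 239, and then y* = 887 - 0.318·239 = 811.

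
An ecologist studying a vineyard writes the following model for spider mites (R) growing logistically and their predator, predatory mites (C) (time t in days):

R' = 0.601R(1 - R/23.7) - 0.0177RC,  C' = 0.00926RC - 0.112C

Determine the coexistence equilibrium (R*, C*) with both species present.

R* ≈ 12.1, C* ≈ 16.6

From dC/dt = 0 with C > 0: 0.00926R* = 0.112, so R* = 12.1.
Substitute into dR/dt = 0: 0.601(1 - 12.1/23.7) = 0.0177C*.
The bracket is 0.49, giving C* = 0.294/0.0177 = 16.6.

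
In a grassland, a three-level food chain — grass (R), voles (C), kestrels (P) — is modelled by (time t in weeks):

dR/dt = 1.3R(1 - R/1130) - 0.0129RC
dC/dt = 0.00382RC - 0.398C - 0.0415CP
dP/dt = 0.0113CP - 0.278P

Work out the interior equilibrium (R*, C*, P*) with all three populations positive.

R* ≈ 854, C* ≈ 24.6, P* ≈ 69

From dP/dt = 0: 0.0113C* = 0.278, so C* = 24.6.
From dR/dt = 0: 1.3(1 - R*/1130) = 0.0129·24.6, giving R* = 1130·(1 - 0.244) = 854.
From dC/dt = 0: 0.00382·854 - 0.398 = 0.0415P*, so P* = 2.86/0.0415 = 69.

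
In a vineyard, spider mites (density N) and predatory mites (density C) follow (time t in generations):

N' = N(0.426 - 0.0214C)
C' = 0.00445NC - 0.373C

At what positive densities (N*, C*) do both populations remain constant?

N* ≈ 83.8, C* ≈ 19.9

Set dC/dt = 0 with C > 0: 0.00445N - 0.373 = 0, so N* = 0.373/0.00445 = 83.8.
Set dN/dt = 0 with N > 0: 0.426 - 0.0214C = 0, so C* = 0.426/0.0214 = 19.9.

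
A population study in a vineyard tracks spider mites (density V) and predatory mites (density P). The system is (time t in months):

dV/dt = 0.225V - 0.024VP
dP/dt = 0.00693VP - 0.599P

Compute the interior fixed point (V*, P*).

Set dP/dt = 0 with P > 0: 0.00693V - 0.599 = 0, so V* = 0.599/0.00693 = 86.4.
Set dV/dt = 0 with V > 0: 0.225 - 0.024P = 0, so P* = 0.225/0.024 = 9.38.

V* ≈ 86.4, P* ≈ 9.38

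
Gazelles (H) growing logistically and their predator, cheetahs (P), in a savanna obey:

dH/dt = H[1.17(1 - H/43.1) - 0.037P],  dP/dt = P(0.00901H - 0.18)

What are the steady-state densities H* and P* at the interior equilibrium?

From dP/dt = 0 with P > 0: 0.00901H* = 0.18, so H* = 20.
Substitute into dH/dt = 0: 1.17(1 - 20/43.1) = 0.037P*.
The bracket is 0.536, giving P* = 0.628/0.037 = 17.

H* ≈ 20, P* ≈ 17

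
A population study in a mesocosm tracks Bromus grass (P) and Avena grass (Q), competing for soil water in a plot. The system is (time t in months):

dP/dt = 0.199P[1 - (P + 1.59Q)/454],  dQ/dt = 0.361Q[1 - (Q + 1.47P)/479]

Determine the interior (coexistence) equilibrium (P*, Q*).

P* ≈ 230, Q* ≈ 141

Setting both brackets to zero gives the nullclines P + 1.59Q = 454 and 1.47P + Q = 479.
Substituting Q = 479 - 1.47P into the first: P(1 - 1.59·1.47) = 454 - 1.59·479.
So P* = -308/-1.34 = 230, and then Q* = 479 - 1.47·230 = 141.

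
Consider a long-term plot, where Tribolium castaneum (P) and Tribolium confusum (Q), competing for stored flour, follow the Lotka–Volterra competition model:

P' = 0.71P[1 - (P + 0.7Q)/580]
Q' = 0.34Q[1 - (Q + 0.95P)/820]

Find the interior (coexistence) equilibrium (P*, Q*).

Setting both brackets to zero gives the nullclines P + 0.7Q = 580 and 0.95P + Q = 820.
Substituting Q = 820 - 0.95P into the first: P(1 - 0.7·0.95) = 580 - 0.7·820.
So P* = 6/0.335 = 17.9, and then Q* = 820 - 0.95·17.9 = 803.

P* ≈ 17.9, Q* ≈ 803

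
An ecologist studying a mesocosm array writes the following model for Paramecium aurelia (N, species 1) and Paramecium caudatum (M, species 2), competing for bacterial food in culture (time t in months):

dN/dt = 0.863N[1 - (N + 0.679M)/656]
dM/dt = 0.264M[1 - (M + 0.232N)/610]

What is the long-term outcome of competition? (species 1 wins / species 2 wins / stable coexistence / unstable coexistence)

stable coexistence

Compare the nullcline intercepts: K1/α12 = 656/0.679 = 966 > K2 = 610; K2/α21 = 610/0.232 = 2630 > K1 = 656.
Since both inequalities hold, each species can invade when rare, so the interior equilibrium is stable.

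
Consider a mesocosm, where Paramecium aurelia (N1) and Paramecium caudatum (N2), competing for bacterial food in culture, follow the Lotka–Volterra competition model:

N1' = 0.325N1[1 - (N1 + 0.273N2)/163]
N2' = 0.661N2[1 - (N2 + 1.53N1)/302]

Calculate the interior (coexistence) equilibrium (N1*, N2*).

Setting both brackets to zero gives the nullclines N1 + 0.273N2 = 163 and 1.53N1 + N2 = 302.
Substituting N2 = 302 - 1.53N1 into the first: N1(1 - 0.273·1.53) = 163 - 0.273·302.
So N1* = 80.6/0.582 = 138, and then N2* = 302 - 1.53·138 = 90.3.

N1* ≈ 138, N2* ≈ 90.3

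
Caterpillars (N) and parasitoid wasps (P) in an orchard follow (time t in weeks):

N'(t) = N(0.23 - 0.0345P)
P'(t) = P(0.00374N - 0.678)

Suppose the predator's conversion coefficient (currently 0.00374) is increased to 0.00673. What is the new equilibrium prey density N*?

N* ≈ 101

At the interior fixed point, setting dP/dt = 0 with P > 0 fixes N* = (predator death rate)/(NP coefficient) — independent of the other coefficients.
With the change, N* = 0.678/0.00673 = 101; it falls from 181.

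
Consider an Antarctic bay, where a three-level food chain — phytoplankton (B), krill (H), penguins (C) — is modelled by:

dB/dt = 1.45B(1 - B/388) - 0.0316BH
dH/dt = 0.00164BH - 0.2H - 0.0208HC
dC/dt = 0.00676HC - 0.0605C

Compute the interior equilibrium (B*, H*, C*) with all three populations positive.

From dC/dt = 0: 0.00676H* = 0.0605, so H* = 8.95.
From dB/dt = 0: 1.45(1 - B*/388) = 0.0316·8.95, giving B* = 388·(1 - 0.195) = 312.
From dH/dt = 0: 0.00164·312 - 0.2 = 0.0208C*, so C* = 0.312/0.0208 = 15.

B* ≈ 312, H* ≈ 8.95, C* ≈ 15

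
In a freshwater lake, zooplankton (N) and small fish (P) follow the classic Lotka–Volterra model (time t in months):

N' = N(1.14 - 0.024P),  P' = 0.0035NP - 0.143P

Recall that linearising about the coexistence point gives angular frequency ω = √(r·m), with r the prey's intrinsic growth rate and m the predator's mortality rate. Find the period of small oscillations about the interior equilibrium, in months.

Here r = 1.14 and m = 0.143, so r·m = 0.163.
ω = √0.163 = 0.404 per month, hence T = 2π/ω ≈ 15.6 months.

T ≈ 15.6 months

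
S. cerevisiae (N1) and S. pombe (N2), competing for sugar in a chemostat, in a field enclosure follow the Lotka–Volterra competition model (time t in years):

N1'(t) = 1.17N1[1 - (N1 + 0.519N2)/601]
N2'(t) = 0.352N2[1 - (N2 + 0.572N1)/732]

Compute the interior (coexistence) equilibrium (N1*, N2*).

N1* ≈ 314, N2* ≈ 552

Setting both brackets to zero gives the nullclines N1 + 0.519N2 = 601 and 0.572N1 + N2 = 732.
Substituting N2 = 732 - 0.572N1 into the first: N1(1 - 0.519·0.572) = 601 - 0.519·732.
So N1* = 221/0.703 = 314, and then N2* = 732 - 0.572·314 = 552.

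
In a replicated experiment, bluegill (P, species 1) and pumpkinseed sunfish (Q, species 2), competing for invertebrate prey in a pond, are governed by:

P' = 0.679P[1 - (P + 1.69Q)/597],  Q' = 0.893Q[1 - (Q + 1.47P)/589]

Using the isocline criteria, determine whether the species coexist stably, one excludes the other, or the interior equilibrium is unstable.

Compare the nullcline intercepts: K1/α12 = 597/1.69 = 353 < K2 = 589; K2/α21 = 589/1.47 = 401 < K1 = 597.
Since both are reversed, neither can invade when rare; the interior point is a saddle.

unstable coexistence (outcome depends on initial conditions)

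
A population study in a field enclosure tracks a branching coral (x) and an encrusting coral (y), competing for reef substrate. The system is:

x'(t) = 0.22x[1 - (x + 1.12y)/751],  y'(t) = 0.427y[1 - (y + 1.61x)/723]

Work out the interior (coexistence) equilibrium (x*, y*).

Setting both brackets to zero gives the nullclines x + 1.12y = 751 and 1.61x + y = 723.
Substituting y = 723 - 1.61x into the first: x(1 - 1.12·1.61) = 751 - 1.12·723.
So x* = -58.8/-0.803 = 73.2, and then y* = 723 - 1.61·73.2 = 605.

x* ≈ 73.2, y* ≈ 605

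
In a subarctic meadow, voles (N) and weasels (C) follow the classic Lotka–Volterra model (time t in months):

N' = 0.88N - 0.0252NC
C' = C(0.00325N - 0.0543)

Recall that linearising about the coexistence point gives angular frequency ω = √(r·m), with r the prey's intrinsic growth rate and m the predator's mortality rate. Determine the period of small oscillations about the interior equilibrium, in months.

Here r = 0.88 and m = 0.0543, so r·m = 0.0478.
ω = √0.0478 = 0.219 per month, hence T = 2π/ω ≈ 28.7 months.

T ≈ 28.7 months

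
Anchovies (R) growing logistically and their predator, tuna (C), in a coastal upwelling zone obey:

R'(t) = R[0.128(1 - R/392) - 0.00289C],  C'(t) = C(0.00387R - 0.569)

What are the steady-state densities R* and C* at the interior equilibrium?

R* ≈ 147, C* ≈ 27.7

From dC/dt = 0 with C > 0: 0.00387R* = 0.569, so R* = 147.
Substitute into dR/dt = 0: 0.128(1 - 147/392) = 0.00289C*.
The bracket is 0.625, giving C* = 0.08/0.00289 = 27.7.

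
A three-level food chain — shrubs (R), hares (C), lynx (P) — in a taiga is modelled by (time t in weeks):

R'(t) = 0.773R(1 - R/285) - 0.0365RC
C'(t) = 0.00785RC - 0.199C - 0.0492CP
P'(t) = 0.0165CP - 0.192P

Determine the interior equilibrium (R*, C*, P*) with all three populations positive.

R* ≈ 128, C* ≈ 11.6, P* ≈ 16.4

From dP/dt = 0: 0.0165C* = 0.192, so C* = 11.6.
From dR/dt = 0: 0.773(1 - R*/285) = 0.0365·11.6, giving R* = 285·(1 - 0.549) = 128.
From dC/dt = 0: 0.00785·128 - 0.199 = 0.0492P*, so P* = 0.809/0.0492 = 16.4.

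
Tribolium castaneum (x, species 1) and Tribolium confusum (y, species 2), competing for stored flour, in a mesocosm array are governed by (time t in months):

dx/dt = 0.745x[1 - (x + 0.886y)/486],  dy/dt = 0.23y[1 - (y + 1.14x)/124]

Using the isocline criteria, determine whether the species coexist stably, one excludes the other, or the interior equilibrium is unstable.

species 1 excludes species 2

Compare the nullcline intercepts: K1/α12 = 486/0.886 = 549 > K2 = 124; K2/α21 = 124/1.14 = 109 < K1 = 486.
Since the inequalities point opposite ways, species 1 can invade but species 2 cannot.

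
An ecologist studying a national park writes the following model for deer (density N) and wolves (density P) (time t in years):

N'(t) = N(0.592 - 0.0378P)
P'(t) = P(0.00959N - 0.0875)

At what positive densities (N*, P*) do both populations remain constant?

N* ≈ 9.12, P* ≈ 15.7

Set dP/dt = 0 with P > 0: 0.00959N - 0.0875 = 0, so N* = 0.0875/0.00959 = 9.12.
Set dN/dt = 0 with N > 0: 0.592 - 0.0378P = 0, so P* = 0.592/0.0378 = 15.7.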